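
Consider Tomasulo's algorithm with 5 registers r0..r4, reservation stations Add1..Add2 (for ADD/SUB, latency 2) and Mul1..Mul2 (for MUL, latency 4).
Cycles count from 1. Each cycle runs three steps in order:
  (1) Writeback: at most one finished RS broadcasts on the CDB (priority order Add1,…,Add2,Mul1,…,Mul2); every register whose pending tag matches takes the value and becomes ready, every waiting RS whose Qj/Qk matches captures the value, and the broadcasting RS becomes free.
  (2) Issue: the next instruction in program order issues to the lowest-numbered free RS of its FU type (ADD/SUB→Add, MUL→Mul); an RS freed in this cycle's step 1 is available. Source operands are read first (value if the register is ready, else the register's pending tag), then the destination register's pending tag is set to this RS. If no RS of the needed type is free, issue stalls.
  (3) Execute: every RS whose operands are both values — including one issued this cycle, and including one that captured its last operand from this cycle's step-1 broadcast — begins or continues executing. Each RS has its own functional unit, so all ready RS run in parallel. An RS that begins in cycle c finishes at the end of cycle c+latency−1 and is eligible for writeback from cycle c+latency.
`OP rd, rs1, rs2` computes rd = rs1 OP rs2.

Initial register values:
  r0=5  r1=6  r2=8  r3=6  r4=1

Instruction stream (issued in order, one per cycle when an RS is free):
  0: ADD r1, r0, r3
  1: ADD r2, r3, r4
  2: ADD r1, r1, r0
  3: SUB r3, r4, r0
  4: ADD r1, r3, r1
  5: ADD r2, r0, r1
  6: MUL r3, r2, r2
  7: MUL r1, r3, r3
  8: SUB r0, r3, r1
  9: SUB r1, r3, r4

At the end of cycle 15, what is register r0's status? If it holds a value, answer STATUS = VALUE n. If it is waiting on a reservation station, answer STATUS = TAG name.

STATUS = TAG Add1

cycle 1: issue ADD r1<-Add1 // r0:5,r1:Add1,r2:8,r3:6,r4:1
cycle 2: issue ADD r2<-Add2 // r0:5,r1:Add1,r2:Add2,r3:6,r4:1
cycle 3: CDB Add1=11; issue ADD r1<-Add1 // r0:5,r1:Add1,r2:Add2,r3:6,r4:1
cycle 4: CDB Add2=7; issue SUB r3<-Add2 // r0:5,r1:Add1,r2:7,r3:Add2,r4:1
cycle 5: CDB Add1=16; issue ADD r1<-Add1 // r0:5,r1:Add1,r2:7,r3:Add2,r4:1
cycle 6: CDB Add2=-4; issue ADD r2<-Add2 // r0:5,r1:Add1,r2:Add2,r3:-4,r4:1
cycle 7: issue MUL r3<-Mul1 // r0:5,r1:Add1,r2:Add2,r3:Mul1,r4:1
cycle 8: CDB Add1=12; issue MUL r1<-Mul2 // r0:5,r1:Mul2,r2:Add2,r3:Mul1,r4:1
cycle 9: issue SUB r0<-Add1 // r0:Add1,r1:Mul2,r2:Add2,r3:Mul1,r4:1
cycle 10: CDB Add2=17; issue SUB r1<-Add2 // r0:Add1,r1:Add2,r2:17,r3:Mul1,r4:1
cycle 11: - // r0:Add1,r1:Add2,r2:17,r3:Mul1,r4:1
cycle 12: - // r0:Add1,r1:Add2,r2:17,r3:Mul1,r4:1
cycle 13: - // r0:Add1,r1:Add2,r2:17,r3:Mul1,r4:1
cycle 14: CDB Mul1=289 // r0:Add1,r1:Add2,r2:17,r3:289,r4:1
cycle 15: - // r0:Add1,r1:Add2,r2:17,r3:289,r4:1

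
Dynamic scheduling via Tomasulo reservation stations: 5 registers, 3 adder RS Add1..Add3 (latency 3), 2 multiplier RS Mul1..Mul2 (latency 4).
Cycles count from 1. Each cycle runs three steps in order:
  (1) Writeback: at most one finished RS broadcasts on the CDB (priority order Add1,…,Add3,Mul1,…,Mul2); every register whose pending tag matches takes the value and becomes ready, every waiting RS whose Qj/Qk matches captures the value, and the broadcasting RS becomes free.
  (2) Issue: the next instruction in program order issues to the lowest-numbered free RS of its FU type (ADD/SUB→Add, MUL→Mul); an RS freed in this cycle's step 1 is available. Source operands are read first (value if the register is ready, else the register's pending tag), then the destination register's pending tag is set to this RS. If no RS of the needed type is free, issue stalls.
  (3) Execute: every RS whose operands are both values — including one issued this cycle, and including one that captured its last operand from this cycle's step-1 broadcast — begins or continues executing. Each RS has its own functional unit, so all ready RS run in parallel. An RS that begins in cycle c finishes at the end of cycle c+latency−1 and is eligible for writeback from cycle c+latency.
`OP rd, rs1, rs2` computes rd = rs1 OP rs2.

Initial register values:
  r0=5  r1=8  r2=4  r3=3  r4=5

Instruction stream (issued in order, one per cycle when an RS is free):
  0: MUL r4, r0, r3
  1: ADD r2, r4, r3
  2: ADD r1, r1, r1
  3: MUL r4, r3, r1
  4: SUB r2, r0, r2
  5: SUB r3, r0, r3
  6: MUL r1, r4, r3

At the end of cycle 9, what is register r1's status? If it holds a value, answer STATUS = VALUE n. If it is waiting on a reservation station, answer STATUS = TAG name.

STATUS = TAG Mul1

cycle 1: issue MUL r4<-Mul1 // r0:5,r1:8,r2:4,r3:3,r4:Mul1
cycle 2: issue ADD r2<-Add1 // r0:5,r1:8,r2:Add1,r3:3,r4:Mul1
cycle 3: issue ADD r1<-Add2 // r0:5,r1:Add2,r2:Add1,r3:3,r4:Mul1
cycle 4: issue MUL r4<-Mul2 // r0:5,r1:Add2,r2:Add1,r3:3,r4:Mul2
cycle 5: CDB Mul1=15; issue SUB r2<-Add3 // r0:5,r1:Add2,r2:Add3,r3:3,r4:Mul2
cycle 6: CDB Add2=16; issue SUB r3<-Add2 // r0:5,r1:16,r2:Add3,r3:Add2,r4:Mul2
cycle 7: issue MUL r1<-Mul1 // r0:5,r1:Mul1,r2:Add3,r3:Add2,r4:Mul2
cycle 8: CDB Add1=18 // r0:5,r1:Mul1,r2:Add3,r3:Add2,r4:Mul2
cycle 9: CDB Add2=2 // r0:5,r1:Mul1,r2:Add3,r3:2,r4:Mul2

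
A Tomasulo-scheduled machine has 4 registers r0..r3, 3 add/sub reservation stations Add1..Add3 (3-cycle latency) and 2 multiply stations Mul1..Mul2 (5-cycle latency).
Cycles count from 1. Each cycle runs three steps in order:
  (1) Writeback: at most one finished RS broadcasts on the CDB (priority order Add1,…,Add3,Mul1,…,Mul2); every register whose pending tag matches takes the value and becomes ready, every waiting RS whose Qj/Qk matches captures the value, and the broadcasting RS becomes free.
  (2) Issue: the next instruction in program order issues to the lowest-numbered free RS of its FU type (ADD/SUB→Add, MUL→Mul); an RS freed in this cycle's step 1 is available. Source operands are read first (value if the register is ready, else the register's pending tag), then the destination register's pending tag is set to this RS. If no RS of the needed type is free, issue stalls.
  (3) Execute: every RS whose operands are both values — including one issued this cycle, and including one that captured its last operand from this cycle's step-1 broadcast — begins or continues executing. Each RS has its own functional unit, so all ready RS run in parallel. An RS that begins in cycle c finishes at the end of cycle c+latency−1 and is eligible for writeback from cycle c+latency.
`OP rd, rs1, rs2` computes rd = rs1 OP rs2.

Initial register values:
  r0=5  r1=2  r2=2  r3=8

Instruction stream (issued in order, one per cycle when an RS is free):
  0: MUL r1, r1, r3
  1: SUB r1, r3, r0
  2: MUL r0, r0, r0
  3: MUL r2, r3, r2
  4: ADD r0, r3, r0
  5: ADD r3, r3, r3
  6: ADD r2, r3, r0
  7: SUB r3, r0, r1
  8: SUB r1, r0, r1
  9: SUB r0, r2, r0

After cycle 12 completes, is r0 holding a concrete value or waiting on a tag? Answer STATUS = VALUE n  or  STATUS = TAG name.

STATUS = VALUE 33

c1: issue MUL r1<-Mul1 | r0:5,r1:Mul1,r2:2,r3:8
c2: issue SUB r1<-Add1 | r0:5,r1:Add1,r2:2,r3:8
c3: issue MUL r0<-Mul2 | r0:Mul2,r1:Add1,r2:2,r3:8
c4: stall | r0:Mul2,r1:Add1,r2:2,r3:8
c5: CDB Add1=3; stall | r0:Mul2,r1:3,r2:2,r3:8
c6: CDB Mul1=16; issue MUL r2<-Mul1 | r0:Mul2,r1:3,r2:Mul1,r3:8
c7: issue ADD r0<-Add1 | r0:Add1,r1:3,r2:Mul1,r3:8
c8: CDB Mul2=25; issue ADD r3<-Add2 | r0:Add1,r1:3,r2:Mul1,r3:Add2
c9: issue ADD r2<-Add3 | r0:Add1,r1:3,r2:Add3,r3:Add2
c10: stall | r0:Add1,r1:3,r2:Add3,r3:Add2
c11: CDB Add1=33; issue SUB r3<-Add1 | r0:33,r1:3,r2:Add3,r3:Add1
c12: CDB Add2=16; issue SUB r1<-Add2 | r0:33,r1:Add2,r2:Add3,r3:Add1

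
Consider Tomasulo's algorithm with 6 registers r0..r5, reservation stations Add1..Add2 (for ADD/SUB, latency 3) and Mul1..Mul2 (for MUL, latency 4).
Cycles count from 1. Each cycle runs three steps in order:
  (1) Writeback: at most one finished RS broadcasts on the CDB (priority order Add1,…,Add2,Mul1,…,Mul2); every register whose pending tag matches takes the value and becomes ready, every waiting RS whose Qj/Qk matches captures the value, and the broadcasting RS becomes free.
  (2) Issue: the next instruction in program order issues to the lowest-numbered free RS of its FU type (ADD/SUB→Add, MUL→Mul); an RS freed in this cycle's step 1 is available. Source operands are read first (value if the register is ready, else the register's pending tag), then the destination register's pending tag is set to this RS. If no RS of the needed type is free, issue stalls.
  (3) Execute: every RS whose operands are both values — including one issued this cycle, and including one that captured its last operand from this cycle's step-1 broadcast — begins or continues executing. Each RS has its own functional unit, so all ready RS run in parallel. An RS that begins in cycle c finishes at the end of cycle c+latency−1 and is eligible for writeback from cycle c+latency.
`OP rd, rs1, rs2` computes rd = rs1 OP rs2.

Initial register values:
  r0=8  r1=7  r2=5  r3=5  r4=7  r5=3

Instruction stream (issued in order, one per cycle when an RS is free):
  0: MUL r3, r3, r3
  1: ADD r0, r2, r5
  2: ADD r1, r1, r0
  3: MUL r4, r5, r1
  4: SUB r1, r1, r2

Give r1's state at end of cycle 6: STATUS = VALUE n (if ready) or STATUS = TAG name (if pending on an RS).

STATUS = TAG Add1

cycle 1: issue MUL r3<-Mul1 // r0:8,r1:7,r2:5,r3:Mul1,r4:7,r5:3
cycle 2: issue ADD r0<-Add1 // r0:Add1,r1:7,r2:5,r3:Mul1,r4:7,r5:3
cycle 3: issue ADD r1<-Add2 // r0:Add1,r1:Add2,r2:5,r3:Mul1,r4:7,r5:3
cycle 4: issue MUL r4<-Mul2 // r0:Add1,r1:Add2,r2:5,r3:Mul1,r4:Mul2,r5:3
cycle 5: CDB Add1=8; issue SUB r1<-Add1 // r0:8,r1:Add1,r2:5,r3:Mul1,r4:Mul2,r5:3
cycle 6: CDB Mul1=25 // r0:8,r1:Add1,r2:5,r3:25,r4:Mul2,r5:3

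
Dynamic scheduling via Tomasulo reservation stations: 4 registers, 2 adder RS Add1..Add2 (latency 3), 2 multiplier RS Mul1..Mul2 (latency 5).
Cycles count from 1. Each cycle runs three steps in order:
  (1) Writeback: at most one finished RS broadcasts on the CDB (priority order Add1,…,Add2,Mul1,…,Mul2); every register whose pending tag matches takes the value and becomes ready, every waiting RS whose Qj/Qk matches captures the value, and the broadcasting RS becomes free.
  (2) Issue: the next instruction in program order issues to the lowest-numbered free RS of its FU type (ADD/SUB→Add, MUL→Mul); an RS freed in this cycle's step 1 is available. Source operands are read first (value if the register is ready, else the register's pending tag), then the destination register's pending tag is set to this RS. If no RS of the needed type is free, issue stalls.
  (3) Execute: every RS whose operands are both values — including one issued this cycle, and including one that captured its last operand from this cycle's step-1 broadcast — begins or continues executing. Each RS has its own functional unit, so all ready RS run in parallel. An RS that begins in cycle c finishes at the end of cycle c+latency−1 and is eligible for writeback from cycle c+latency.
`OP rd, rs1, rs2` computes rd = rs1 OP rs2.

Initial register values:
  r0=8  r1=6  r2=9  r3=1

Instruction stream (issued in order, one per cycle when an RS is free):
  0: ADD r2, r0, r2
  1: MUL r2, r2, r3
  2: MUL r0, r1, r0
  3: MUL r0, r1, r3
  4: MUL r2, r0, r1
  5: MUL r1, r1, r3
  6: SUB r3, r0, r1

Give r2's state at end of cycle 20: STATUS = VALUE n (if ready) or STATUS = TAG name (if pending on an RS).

STATUS = VALUE 36

  c1: issue ADD r2<-Add1  regs: r0:8,r1:6,r2:Add1,r3:1
  c2: issue MUL r2<-Mul1  regs: r0:8,r1:6,r2:Mul1,r3:1
  c3: issue MUL r0<-Mul2  regs: r0:Mul2,r1:6,r2:Mul1,r3:1
  c4: CDB Add1=17; stall  regs: r0:Mul2,r1:6,r2:Mul1,r3:1
  c5: stall  regs: r0:Mul2,r1:6,r2:Mul1,r3:1
  c6: stall  regs: r0:Mul2,r1:6,r2:Mul1,r3:1
  c7: stall  regs: r0:Mul2,r1:6,r2:Mul1,r3:1
  c8: CDB Mul2=48; issue MUL r0<-Mul2  regs: r0:Mul2,r1:6,r2:Mul1,r3:1
  c9: CDB Mul1=17; issue MUL r2<-Mul1  regs: r0:Mul2,r1:6,r2:Mul1,r3:1
  c10: stall  regs: r0:Mul2,r1:6,r2:Mul1,r3:1
  c11: stall  regs: r0:Mul2,r1:6,r2:Mul1,r3:1
  c12: stall  regs: r0:Mul2,r1:6,r2:Mul1,r3:1
  c13: CDB Mul2=6; issue MUL r1<-Mul2  regs: r0:6,r1:Mul2,r2:Mul1,r3:1
  c14: issue SUB r3<-Add1  regs: r0:6,r1:Mul2,r2:Mul1,r3:Add1
  c15: -  regs: r0:6,r1:Mul2,r2:Mul1,r3:Add1
  c16: -  regs: r0:6,r1:Mul2,r2:Mul1,r3:Add1
  c17: -  regs: r0:6,r1:Mul2,r2:Mul1,r3:Add1
  c18: CDB Mul1=36  regs: r0:6,r1:Mul2,r2:36,r3:Add1
  c19: CDB Mul2=6  regs: r0:6,r1:6,r2:36,r3:Add1
  c20: -  regs: r0:6,r1:6,r2:36,r3:Add1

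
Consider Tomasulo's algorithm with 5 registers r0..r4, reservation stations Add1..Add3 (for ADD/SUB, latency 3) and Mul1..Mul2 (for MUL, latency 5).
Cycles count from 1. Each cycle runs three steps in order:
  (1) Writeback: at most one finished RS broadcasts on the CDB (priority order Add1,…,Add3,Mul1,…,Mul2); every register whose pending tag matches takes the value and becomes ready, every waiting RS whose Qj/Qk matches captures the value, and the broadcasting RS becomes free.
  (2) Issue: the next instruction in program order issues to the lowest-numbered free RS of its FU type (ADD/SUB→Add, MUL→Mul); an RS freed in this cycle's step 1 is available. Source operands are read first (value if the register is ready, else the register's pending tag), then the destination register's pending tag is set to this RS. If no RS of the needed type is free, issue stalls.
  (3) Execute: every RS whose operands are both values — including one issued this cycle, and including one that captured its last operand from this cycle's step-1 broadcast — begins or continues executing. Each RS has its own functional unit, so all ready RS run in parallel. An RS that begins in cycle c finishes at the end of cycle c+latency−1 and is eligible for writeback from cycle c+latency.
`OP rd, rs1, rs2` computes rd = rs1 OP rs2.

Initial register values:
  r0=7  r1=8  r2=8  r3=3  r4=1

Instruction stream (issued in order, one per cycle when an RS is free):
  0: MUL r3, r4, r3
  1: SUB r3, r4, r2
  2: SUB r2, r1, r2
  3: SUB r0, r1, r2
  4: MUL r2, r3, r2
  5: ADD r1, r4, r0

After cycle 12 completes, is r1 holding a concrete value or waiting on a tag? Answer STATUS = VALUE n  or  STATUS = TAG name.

  c1: issue MUL r3<-Mul1  regs: r0:7,r1:8,r2:8,r3:Mul1,r4:1
  c2: issue SUB r3<-Add1  regs: r0:7,r1:8,r2:8,r3:Add1,r4:1
  c3: issue SUB r2<-Add2  regs: r0:7,r1:8,r2:Add2,r3:Add1,r4:1
  c4: issue SUB r0<-Add3  regs: r0:Add3,r1:8,r2:Add2,r3:Add1,r4:1
  c5: CDB Add1=-7; issue MUL r2<-Mul2  regs: r0:Add3,r1:8,r2:Mul2,r3:-7,r4:1
  c6: CDB Add2=0; issue ADD r1<-Add1  regs: r0:Add3,r1:Add1,r2:Mul2,r3:-7,r4:1
  c7: CDB Mul1=3  regs: r0:Add3,r1:Add1,r2:Mul2,r3:-7,r4:1
  c8: -  regs: r0:Add3,r1:Add1,r2:Mul2,r3:-7,r4:1
  c9: CDB Add3=8  regs: r0:8,r1:Add1,r2:Mul2,r3:-7,r4:1
  c10: -  regs: r0:8,r1:Add1,r2:Mul2,r3:-7,r4:1
  c11: CDB Mul2=0  regs: r0:8,r1:Add1,r2:0,r3:-7,r4:1
  c12: CDB Add1=9  regs: r0:8,r1:9,r2:0,r3:-7,r4:1

STATUS = VALUE 9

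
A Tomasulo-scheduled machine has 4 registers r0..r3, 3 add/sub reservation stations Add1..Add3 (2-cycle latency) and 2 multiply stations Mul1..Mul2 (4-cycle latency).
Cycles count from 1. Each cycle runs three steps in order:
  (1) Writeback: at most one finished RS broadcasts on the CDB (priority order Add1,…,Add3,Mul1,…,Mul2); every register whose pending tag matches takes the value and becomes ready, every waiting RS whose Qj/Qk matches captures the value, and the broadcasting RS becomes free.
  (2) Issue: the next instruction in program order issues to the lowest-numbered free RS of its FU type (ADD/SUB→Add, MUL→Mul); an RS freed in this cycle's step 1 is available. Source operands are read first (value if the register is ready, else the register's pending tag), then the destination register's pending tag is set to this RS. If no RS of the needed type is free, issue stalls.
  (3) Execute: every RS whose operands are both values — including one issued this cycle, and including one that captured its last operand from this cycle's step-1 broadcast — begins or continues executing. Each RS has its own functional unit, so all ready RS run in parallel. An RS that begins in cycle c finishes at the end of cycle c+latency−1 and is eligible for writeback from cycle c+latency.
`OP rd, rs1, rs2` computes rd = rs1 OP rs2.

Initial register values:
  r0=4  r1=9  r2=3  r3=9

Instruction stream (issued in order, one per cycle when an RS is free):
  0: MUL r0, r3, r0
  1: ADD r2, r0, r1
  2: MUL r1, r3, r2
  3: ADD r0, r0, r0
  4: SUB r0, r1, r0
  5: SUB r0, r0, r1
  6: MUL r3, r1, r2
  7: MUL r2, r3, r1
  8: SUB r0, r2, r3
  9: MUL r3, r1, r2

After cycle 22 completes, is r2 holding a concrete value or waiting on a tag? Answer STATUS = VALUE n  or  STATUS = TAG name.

c1: issue MUL r0<-Mul1 | r0:Mul1,r1:9,r2:3,r3:9
c2: issue ADD r2<-Add1 | r0:Mul1,r1:9,r2:Add1,r3:9
c3: issue MUL r1<-Mul2 | r0:Mul1,r1:Mul2,r2:Add1,r3:9
c4: issue ADD r0<-Add2 | r0:Add2,r1:Mul2,r2:Add1,r3:9
c5: CDB Mul1=36; issue SUB r0<-Add3 | r0:Add3,r1:Mul2,r2:Add1,r3:9
c6: stall | r0:Add3,r1:Mul2,r2:Add1,r3:9
c7: CDB Add1=45; issue SUB r0<-Add1 | r0:Add1,r1:Mul2,r2:45,r3:9
c8: CDB Add2=72; issue MUL r3<-Mul1 | r0:Add1,r1:Mul2,r2:45,r3:Mul1
c9: stall | r0:Add1,r1:Mul2,r2:45,r3:Mul1
c10: stall | r0:Add1,r1:Mul2,r2:45,r3:Mul1
c11: CDB Mul2=405; issue MUL r2<-Mul2 | r0:Add1,r1:405,r2:Mul2,r3:Mul1
c12: issue SUB r0<-Add2 | r0:Add2,r1:405,r2:Mul2,r3:Mul1
c13: CDB Add3=333; stall | r0:Add2,r1:405,r2:Mul2,r3:Mul1
c14: stall | r0:Add2,r1:405,r2:Mul2,r3:Mul1
c15: CDB Add1=-72; stall | r0:Add2,r1:405,r2:Mul2,r3:Mul1
c16: CDB Mul1=18225; issue MUL r3<-Mul1 | r0:Add2,r1:405,r2:Mul2,r3:Mul1
c17: - | r0:Add2,r1:405,r2:Mul2,r3:Mul1
c18: - | r0:Add2,r1:405,r2:Mul2,r3:Mul1
c19: - | r0:Add2,r1:405,r2:Mul2,r3:Mul1
c20: CDB Mul2=7381125 | r0:Add2,r1:405,r2:7381125,r3:Mul1
c21: - | r0:Add2,r1:405,r2:7381125,r3:Mul1
c22: CDB Add2=7362900 | r0:7362900,r1:405,r2:7381125,r3:Mul1

STATUS = VALUE 7381125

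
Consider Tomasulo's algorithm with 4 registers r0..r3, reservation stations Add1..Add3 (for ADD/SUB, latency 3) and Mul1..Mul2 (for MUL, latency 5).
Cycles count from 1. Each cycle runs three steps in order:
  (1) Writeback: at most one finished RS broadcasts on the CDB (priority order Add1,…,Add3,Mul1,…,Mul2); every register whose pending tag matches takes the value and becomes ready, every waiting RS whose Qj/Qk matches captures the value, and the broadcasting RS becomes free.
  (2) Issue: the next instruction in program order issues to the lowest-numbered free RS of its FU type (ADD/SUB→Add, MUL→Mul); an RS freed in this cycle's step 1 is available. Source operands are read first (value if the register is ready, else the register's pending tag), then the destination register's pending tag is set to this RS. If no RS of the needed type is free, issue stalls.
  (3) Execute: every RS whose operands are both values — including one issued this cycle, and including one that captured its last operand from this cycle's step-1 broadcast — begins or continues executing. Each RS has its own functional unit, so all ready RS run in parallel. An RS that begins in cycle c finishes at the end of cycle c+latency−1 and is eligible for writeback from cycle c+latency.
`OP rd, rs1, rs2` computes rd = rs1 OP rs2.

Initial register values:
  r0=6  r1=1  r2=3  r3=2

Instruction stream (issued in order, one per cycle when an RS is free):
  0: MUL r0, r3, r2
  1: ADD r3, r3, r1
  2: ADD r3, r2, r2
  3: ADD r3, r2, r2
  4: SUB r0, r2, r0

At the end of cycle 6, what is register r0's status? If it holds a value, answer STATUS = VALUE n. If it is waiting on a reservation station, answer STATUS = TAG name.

cycle 1: issue MUL r0<-Mul1 // r0:Mul1,r1:1,r2:3,r3:2
cycle 2: issue ADD r3<-Add1 // r0:Mul1,r1:1,r2:3,r3:Add1
cycle 3: issue ADD r3<-Add2 // r0:Mul1,r1:1,r2:3,r3:Add2
cycle 4: issue ADD r3<-Add3 // r0:Mul1,r1:1,r2:3,r3:Add3
cycle 5: CDB Add1=3; issue SUB r0<-Add1 // r0:Add1,r1:1,r2:3,r3:Add3
cycle 6: CDB Add2=6 // r0:Add1,r1:1,r2:3,r3:Add3

STATUS = TAG Add1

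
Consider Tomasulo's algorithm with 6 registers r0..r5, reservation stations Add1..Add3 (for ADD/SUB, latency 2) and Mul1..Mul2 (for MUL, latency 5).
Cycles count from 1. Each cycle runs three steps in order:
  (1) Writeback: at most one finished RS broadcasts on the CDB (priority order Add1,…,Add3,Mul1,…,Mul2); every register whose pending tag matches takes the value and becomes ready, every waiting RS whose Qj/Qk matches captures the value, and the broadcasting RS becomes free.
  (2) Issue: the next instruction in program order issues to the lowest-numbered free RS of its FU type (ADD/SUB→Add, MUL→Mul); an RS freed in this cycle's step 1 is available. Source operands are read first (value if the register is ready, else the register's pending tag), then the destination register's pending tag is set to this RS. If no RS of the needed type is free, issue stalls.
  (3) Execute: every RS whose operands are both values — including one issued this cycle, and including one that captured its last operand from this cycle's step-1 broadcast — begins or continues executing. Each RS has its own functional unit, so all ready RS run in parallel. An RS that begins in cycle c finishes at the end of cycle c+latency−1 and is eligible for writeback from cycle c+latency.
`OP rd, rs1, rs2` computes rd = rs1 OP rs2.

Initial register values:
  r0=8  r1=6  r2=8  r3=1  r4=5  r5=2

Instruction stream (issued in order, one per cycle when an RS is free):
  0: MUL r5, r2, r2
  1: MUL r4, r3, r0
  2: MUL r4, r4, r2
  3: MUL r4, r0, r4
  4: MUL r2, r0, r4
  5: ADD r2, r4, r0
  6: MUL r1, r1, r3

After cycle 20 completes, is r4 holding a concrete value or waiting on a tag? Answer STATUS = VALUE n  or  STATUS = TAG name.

STATUS = VALUE 512

c1: issue MUL r5<-Mul1 | r0:8,r1:6,r2:8,r3:1,r4:5,r5:Mul1
c2: issue MUL r4<-Mul2 | r0:8,r1:6,r2:8,r3:1,r4:Mul2,r5:Mul1
c3: stall | r0:8,r1:6,r2:8,r3:1,r4:Mul2,r5:Mul1
c4: stall | r0:8,r1:6,r2:8,r3:1,r4:Mul2,r5:Mul1
c5: stall | r0:8,r1:6,r2:8,r3:1,r4:Mul2,r5:Mul1
c6: CDB Mul1=64; issue MUL r4<-Mul1 | r0:8,r1:6,r2:8,r3:1,r4:Mul1,r5:64
c7: CDB Mul2=8; issue MUL r4<-Mul2 | r0:8,r1:6,r2:8,r3:1,r4:Mul2,r5:64
c8: stall | r0:8,r1:6,r2:8,r3:1,r4:Mul2,r5:64
c9: stall | r0:8,r1:6,r2:8,r3:1,r4:Mul2,r5:64
c10: stall | r0:8,r1:6,r2:8,r3:1,r4:Mul2,r5:64
c11: stall | r0:8,r1:6,r2:8,r3:1,r4:Mul2,r5:64
c12: CDB Mul1=64; issue MUL r2<-Mul1 | r0:8,r1:6,r2:Mul1,r3:1,r4:Mul2,r5:64
c13: issue ADD r2<-Add1 | r0:8,r1:6,r2:Add1,r3:1,r4:Mul2,r5:64
c14: stall | r0:8,r1:6,r2:Add1,r3:1,r4:Mul2,r5:64
c15: stall | r0:8,r1:6,r2:Add1,r3:1,r4:Mul2,r5:64
c16: stall | r0:8,r1:6,r2:Add1,r3:1,r4:Mul2,r5:64
c17: CDB Mul2=512; issue MUL r1<-Mul2 | r0:8,r1:Mul2,r2:Add1,r3:1,r4:512,r5:64
c18: - | r0:8,r1:Mul2,r2:Add1,r3:1,r4:512,r5:64
c19: CDB Add1=520 | r0:8,r1:Mul2,r2:520,r3:1,r4:512,r5:64
c20: - | r0:8,r1:Mul2,r2:520,r3:1,r4:512,r5:64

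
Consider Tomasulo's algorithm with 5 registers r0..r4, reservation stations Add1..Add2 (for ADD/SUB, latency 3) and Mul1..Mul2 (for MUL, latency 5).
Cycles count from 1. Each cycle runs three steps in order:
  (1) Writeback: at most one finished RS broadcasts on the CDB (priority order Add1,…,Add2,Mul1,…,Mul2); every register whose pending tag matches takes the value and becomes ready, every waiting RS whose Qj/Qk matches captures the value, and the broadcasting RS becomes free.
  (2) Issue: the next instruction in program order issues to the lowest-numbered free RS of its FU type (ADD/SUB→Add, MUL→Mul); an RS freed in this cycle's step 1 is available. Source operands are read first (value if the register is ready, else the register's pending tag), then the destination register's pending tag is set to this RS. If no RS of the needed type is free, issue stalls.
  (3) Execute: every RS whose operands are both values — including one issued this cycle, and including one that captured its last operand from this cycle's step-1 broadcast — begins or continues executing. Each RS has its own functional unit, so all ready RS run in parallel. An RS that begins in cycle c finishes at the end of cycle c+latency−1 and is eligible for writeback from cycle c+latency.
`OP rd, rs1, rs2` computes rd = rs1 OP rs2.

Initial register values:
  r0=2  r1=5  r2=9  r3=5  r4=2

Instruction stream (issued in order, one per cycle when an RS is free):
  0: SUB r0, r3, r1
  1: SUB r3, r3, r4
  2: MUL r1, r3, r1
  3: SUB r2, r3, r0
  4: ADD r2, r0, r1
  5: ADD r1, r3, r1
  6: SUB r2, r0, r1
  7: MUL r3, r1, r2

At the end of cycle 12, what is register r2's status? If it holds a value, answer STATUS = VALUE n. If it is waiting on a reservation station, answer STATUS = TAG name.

STATUS = TAG Add2

cycle 1: issue SUB r0<-Add1 // r0:Add1,r1:5,r2:9,r3:5,r4:2
cycle 2: issue SUB r3<-Add2 // r0:Add1,r1:5,r2:9,r3:Add2,r4:2
cycle 3: issue MUL r1<-Mul1 // r0:Add1,r1:Mul1,r2:9,r3:Add2,r4:2
cycle 4: CDB Add1=0; issue SUB r2<-Add1 // r0:0,r1:Mul1,r2:Add1,r3:Add2,r4:2
cycle 5: CDB Add2=3; issue ADD r2<-Add2 // r0:0,r1:Mul1,r2:Add2,r3:3,r4:2
cycle 6: stall // r0:0,r1:Mul1,r2:Add2,r3:3,r4:2
cycle 7: stall // r0:0,r1:Mul1,r2:Add2,r3:3,r4:2
cycle 8: CDB Add1=3; issue ADD r1<-Add1 // r0:0,r1:Add1,r2:Add2,r3:3,r4:2
cycle 9: stall // r0:0,r1:Add1,r2:Add2,r3:3,r4:2
cycle 10: CDB Mul1=15; stall // r0:0,r1:Add1,r2:Add2,r3:3,r4:2
cycle 11: stall // r0:0,r1:Add1,r2:Add2,r3:3,r4:2
cycle 12: stall // r0:0,r1:Add1,r2:Add2,r3:3,r4:2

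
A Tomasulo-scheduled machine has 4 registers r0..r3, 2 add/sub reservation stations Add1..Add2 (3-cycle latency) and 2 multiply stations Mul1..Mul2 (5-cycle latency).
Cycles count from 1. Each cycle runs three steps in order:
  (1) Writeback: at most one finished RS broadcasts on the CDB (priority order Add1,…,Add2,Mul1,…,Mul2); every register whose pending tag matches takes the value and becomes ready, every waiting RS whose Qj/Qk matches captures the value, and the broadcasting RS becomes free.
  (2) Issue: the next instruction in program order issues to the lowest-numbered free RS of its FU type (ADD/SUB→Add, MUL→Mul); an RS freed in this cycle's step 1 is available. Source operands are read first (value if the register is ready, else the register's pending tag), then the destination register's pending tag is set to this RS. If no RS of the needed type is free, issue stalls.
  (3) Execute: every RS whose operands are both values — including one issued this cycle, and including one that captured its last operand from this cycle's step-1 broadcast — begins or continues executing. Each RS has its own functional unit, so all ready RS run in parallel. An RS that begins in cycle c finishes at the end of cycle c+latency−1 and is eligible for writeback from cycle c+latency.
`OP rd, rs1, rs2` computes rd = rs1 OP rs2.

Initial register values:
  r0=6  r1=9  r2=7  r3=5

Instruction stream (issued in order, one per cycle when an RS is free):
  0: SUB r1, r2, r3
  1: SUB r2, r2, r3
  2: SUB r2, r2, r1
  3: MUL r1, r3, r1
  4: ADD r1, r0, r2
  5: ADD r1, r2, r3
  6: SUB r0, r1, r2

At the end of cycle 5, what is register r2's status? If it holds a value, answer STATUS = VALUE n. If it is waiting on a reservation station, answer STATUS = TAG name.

STATUS = TAG Add1

cycle 1: issue SUB r1<-Add1 // r0:6,r1:Add1,r2:7,r3:5
cycle 2: issue SUB r2<-Add2 // r0:6,r1:Add1,r2:Add2,r3:5
cycle 3: stall // r0:6,r1:Add1,r2:Add2,r3:5
cycle 4: CDB Add1=2; issue SUB r2<-Add1 // r0:6,r1:2,r2:Add1,r3:5
cycle 5: CDB Add2=2; issue MUL r1<-Mul1 // r0:6,r1:Mul1,r2:Add1,r3:5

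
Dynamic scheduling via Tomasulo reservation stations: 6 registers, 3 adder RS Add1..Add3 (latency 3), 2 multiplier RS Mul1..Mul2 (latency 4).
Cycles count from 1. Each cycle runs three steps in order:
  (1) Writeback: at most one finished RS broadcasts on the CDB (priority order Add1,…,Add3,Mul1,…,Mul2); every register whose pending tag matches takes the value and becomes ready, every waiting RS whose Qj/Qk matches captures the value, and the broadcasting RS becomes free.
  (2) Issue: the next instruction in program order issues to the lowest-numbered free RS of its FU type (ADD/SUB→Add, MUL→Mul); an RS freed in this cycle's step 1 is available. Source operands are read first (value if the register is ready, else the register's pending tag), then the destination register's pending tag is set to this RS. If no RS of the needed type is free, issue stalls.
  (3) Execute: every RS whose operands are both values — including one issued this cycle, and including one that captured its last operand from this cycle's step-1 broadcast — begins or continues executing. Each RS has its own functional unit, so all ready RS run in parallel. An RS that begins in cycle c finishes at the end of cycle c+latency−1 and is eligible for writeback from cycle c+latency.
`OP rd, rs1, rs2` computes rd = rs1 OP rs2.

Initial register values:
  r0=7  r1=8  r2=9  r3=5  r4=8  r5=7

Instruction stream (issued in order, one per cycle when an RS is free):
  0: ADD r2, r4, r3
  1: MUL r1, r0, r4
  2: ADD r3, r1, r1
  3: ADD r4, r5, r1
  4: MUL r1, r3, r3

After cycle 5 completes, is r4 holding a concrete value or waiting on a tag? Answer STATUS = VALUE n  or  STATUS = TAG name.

STATUS = TAG Add1

c1: issue ADD r2<-Add1 | r0:7,r1:8,r2:Add1,r3:5,r4:8,r5:7
c2: issue MUL r1<-Mul1 | r0:7,r1:Mul1,r2:Add1,r3:5,r4:8,r5:7
c3: issue ADD r3<-Add2 | r0:7,r1:Mul1,r2:Add1,r3:Add2,r4:8,r5:7
c4: CDB Add1=13; issue ADD r4<-Add1 | r0:7,r1:Mul1,r2:13,r3:Add2,r4:Add1,r5:7
c5: issue MUL r1<-Mul2 | r0:7,r1:Mul2,r2:13,r3:Add2,r4:Add1,r5:7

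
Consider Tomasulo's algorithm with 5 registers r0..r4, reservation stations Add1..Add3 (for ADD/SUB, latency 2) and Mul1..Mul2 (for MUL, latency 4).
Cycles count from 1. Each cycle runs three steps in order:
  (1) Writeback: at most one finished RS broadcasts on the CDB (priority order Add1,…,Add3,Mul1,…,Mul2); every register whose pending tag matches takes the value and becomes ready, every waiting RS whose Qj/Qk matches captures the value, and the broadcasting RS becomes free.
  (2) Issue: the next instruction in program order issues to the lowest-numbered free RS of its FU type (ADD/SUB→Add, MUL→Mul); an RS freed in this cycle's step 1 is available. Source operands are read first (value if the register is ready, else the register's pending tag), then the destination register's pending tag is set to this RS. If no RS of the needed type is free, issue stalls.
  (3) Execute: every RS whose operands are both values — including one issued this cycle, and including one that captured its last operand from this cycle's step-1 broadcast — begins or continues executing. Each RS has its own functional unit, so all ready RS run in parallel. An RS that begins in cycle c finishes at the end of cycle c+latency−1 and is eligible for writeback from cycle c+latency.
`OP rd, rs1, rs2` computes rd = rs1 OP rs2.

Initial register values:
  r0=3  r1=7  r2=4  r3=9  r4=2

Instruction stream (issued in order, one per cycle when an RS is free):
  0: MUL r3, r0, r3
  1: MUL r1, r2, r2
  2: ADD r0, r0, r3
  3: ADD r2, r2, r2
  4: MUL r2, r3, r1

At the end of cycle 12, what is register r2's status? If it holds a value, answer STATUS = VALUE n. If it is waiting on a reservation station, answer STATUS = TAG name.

  c1: issue MUL r3<-Mul1  regs: r0:3,r1:7,r2:4,r3:Mul1,r4:2
  c2: issue MUL r1<-Mul2  regs: r0:3,r1:Mul2,r2:4,r3:Mul1,r4:2
  c3: issue ADD r0<-Add1  regs: r0:Add1,r1:Mul2,r2:4,r3:Mul1,r4:2
  c4: issue ADD r2<-Add2  regs: r0:Add1,r1:Mul2,r2:Add2,r3:Mul1,r4:2
  c5: CDB Mul1=27; issue MUL r2<-Mul1  regs: r0:Add1,r1:Mul2,r2:Mul1,r3:27,r4:2
  c6: CDB Add2=8  regs: r0:Add1,r1:Mul2,r2:Mul1,r3:27,r4:2
  c7: CDB Add1=30  regs: r0:30,r1:Mul2,r2:Mul1,r3:27,r4:2
  c8: CDB Mul2=16  regs: r0:30,r1:16,r2:Mul1,r3:27,r4:2
  c9: -  regs: r0:30,r1:16,r2:Mul1,r3:27,r4:2
  c10: -  regs: r0:30,r1:16,r2:Mul1,r3:27,r4:2
  c11: -  regs: r0:30,r1:16,r2:Mul1,r3:27,r4:2
  c12: CDB Mul1=432  regs: r0:30,r1:16,r2:432,r3:27,r4:2

STATUS = VALUE 432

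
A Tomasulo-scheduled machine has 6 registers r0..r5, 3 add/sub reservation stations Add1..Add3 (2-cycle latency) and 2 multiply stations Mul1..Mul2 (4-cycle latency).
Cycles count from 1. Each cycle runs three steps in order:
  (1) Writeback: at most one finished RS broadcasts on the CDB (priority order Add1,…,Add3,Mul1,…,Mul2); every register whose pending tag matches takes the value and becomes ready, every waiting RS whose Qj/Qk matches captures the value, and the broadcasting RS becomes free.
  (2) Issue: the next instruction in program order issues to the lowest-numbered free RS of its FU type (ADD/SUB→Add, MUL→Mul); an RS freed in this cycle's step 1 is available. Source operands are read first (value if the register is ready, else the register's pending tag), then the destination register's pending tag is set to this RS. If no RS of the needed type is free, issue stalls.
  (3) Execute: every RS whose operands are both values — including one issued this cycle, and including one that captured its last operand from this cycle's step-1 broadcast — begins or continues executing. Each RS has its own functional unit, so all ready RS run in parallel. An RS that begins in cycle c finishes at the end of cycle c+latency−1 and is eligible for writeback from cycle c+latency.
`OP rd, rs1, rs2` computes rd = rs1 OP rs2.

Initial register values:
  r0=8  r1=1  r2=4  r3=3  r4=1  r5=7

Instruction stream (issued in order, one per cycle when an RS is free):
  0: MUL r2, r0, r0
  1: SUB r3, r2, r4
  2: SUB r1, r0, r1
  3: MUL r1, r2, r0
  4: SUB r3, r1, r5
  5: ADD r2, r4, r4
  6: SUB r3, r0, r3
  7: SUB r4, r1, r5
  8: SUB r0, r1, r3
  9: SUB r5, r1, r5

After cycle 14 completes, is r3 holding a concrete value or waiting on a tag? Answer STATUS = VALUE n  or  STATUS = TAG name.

cycle 1: issue MUL r2<-Mul1 // r0:8,r1:1,r2:Mul1,r3:3,r4:1,r5:7
cycle 2: issue SUB r3<-Add1 // r0:8,r1:1,r2:Mul1,r3:Add1,r4:1,r5:7
cycle 3: issue SUB r1<-Add2 // r0:8,r1:Add2,r2:Mul1,r3:Add1,r4:1,r5:7
cycle 4: issue MUL r1<-Mul2 // r0:8,r1:Mul2,r2:Mul1,r3:Add1,r4:1,r5:7
cycle 5: CDB Add2=7; issue SUB r3<-Add2 // r0:8,r1:Mul2,r2:Mul1,r3:Add2,r4:1,r5:7
cycle 6: CDB Mul1=64; issue ADD r2<-Add3 // r0:8,r1:Mul2,r2:Add3,r3:Add2,r4:1,r5:7
cycle 7: stall // r0:8,r1:Mul2,r2:Add3,r3:Add2,r4:1,r5:7
cycle 8: CDB Add1=63; issue SUB r3<-Add1 // r0:8,r1:Mul2,r2:Add3,r3:Add1,r4:1,r5:7
cycle 9: CDB Add3=2; issue SUB r4<-Add3 // r0:8,r1:Mul2,r2:2,r3:Add1,r4:Add3,r5:7
cycle 10: CDB Mul2=512; stall // r0:8,r1:512,r2:2,r3:Add1,r4:Add3,r5:7
cycle 11: stall // r0:8,r1:512,r2:2,r3:Add1,r4:Add3,r5:7
cycle 12: CDB Add2=505; issue SUB r0<-Add2 // r0:Add2,r1:512,r2:2,r3:Add1,r4:Add3,r5:7
cycle 13: CDB Add3=505; issue SUB r5<-Add3 // r0:Add2,r1:512,r2:2,r3:Add1,r4:505,r5:Add3
cycle 14: CDB Add1=-497 // r0:Add2,r1:512,r2:2,r3:-497,r4:505,r5:Add3

STATUS = VALUE -497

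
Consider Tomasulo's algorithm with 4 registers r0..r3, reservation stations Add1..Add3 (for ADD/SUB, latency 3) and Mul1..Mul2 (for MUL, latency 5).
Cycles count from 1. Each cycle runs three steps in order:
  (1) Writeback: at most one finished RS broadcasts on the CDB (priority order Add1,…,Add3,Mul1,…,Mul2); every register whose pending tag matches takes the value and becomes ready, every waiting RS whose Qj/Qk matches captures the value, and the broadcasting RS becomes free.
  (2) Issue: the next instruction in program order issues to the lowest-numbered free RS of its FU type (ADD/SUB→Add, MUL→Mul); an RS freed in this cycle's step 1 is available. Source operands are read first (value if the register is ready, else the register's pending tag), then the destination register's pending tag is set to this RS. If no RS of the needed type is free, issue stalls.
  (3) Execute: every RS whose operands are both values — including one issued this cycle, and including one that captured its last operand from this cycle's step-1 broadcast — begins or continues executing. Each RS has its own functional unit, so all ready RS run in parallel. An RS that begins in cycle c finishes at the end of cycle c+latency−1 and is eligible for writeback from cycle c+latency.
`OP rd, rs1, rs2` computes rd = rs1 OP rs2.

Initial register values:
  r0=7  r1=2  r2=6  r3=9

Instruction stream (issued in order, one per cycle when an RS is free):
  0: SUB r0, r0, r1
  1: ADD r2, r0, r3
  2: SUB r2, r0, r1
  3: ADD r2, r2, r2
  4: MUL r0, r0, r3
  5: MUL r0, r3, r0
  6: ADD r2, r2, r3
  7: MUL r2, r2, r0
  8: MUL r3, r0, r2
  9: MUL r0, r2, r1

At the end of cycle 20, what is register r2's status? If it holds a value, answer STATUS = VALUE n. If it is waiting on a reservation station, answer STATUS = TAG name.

c1: issue SUB r0<-Add1 | r0:Add1,r1:2,r2:6,r3:9
c2: issue ADD r2<-Add2 | r0:Add1,r1:2,r2:Add2,r3:9
c3: issue SUB r2<-Add3 | r0:Add1,r1:2,r2:Add3,r3:9
c4: CDB Add1=5; issue ADD r2<-Add1 | r0:5,r1:2,r2:Add1,r3:9
c5: issue MUL r0<-Mul1 | r0:Mul1,r1:2,r2:Add1,r3:9
c6: issue MUL r0<-Mul2 | r0:Mul2,r1:2,r2:Add1,r3:9
c7: CDB Add2=14; issue ADD r2<-Add2 | r0:Mul2,r1:2,r2:Add2,r3:9
c8: CDB Add3=3; stall | r0:Mul2,r1:2,r2:Add2,r3:9
c9: stall | r0:Mul2,r1:2,r2:Add2,r3:9
c10: CDB Mul1=45; issue MUL r2<-Mul1 | r0:Mul2,r1:2,r2:Mul1,r3:9
c11: CDB Add1=6; stall | r0:Mul2,r1:2,r2:Mul1,r3:9
c12: stall | r0:Mul2,r1:2,r2:Mul1,r3:9
c13: stall | r0:Mul2,r1:2,r2:Mul1,r3:9
c14: CDB Add2=15; stall | r0:Mul2,r1:2,r2:Mul1,r3:9
c15: CDB Mul2=405; issue MUL r3<-Mul2 | r0:405,r1:2,r2:Mul1,r3:Mul2
c16: stall | r0:405,r1:2,r2:Mul1,r3:Mul2
c17: stall | r0:405,r1:2,r2:Mul1,r3:Mul2
c18: stall | r0:405,r1:2,r2:Mul1,r3:Mul2
c19: stall | r0:405,r1:2,r2:Mul1,r3:Mul2
c20: CDB Mul1=6075; issue MUL r0<-Mul1 | r0:Mul1,r1:2,r2:6075,r3:Mul2

STATUS = VALUE 6075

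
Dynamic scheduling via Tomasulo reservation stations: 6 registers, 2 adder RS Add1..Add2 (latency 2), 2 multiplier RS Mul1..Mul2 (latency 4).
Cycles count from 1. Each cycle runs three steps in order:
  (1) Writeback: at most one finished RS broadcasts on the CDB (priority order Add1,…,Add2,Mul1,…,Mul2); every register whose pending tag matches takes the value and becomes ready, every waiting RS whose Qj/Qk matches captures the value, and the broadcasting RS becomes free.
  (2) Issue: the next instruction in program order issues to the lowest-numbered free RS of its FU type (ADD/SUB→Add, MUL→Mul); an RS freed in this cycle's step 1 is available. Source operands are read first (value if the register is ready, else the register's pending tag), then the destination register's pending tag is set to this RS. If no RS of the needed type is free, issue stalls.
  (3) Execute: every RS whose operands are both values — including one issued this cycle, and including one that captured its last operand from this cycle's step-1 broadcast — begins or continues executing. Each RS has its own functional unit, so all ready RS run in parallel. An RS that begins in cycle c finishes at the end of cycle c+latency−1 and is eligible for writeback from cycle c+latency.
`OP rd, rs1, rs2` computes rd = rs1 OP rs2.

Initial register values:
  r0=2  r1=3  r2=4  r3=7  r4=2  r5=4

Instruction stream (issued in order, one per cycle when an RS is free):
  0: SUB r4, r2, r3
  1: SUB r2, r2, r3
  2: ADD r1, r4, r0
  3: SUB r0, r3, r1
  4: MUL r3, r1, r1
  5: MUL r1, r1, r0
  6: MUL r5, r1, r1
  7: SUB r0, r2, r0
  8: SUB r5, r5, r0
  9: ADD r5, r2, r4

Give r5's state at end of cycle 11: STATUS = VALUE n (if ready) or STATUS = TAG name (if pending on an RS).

  c1: issue SUB r4<-Add1  regs: r0:2,r1:3,r2:4,r3:7,r4:Add1,r5:4
  c2: issue SUB r2<-Add2  regs: r0:2,r1:3,r2:Add2,r3:7,r4:Add1,r5:4
  c3: CDB Add1=-3; issue ADD r1<-Add1  regs: r0:2,r1:Add1,r2:Add2,r3:7,r4:-3,r5:4
  c4: CDB Add2=-3; issue SUB r0<-Add2  regs: r0:Add2,r1:Add1,r2:-3,r3:7,r4:-3,r5:4
  c5: CDB Add1=-1; issue MUL r3<-Mul1  regs: r0:Add2,r1:-1,r2:-3,r3:Mul1,r4:-3,r5:4
  c6: issue MUL r1<-Mul2  regs: r0:Add2,r1:Mul2,r2:-3,r3:Mul1,r4:-3,r5:4
  c7: CDB Add2=8; stall  regs: r0:8,r1:Mul2,r2:-3,r3:Mul1,r4:-3,r5:4
  c8: stall  regs: r0:8,r1:Mul2,r2:-3,r3:Mul1,r4:-3,r5:4
  c9: CDB Mul1=1; issue MUL r5<-Mul1  regs: r0:8,r1:Mul2,r2:-3,r3:1,r4:-3,r5:Mul1
  c10: issue SUB r0<-Add1  regs: r0:Add1,r1:Mul2,r2:-3,r3:1,r4:-3,r5:Mul1
  c11: CDB Mul2=-8; issue SUB r5<-Add2  regs: r0:Add1,r1:-8,r2:-3,r3:1,r4:-3,r5:Add2

STATUS = TAG Add2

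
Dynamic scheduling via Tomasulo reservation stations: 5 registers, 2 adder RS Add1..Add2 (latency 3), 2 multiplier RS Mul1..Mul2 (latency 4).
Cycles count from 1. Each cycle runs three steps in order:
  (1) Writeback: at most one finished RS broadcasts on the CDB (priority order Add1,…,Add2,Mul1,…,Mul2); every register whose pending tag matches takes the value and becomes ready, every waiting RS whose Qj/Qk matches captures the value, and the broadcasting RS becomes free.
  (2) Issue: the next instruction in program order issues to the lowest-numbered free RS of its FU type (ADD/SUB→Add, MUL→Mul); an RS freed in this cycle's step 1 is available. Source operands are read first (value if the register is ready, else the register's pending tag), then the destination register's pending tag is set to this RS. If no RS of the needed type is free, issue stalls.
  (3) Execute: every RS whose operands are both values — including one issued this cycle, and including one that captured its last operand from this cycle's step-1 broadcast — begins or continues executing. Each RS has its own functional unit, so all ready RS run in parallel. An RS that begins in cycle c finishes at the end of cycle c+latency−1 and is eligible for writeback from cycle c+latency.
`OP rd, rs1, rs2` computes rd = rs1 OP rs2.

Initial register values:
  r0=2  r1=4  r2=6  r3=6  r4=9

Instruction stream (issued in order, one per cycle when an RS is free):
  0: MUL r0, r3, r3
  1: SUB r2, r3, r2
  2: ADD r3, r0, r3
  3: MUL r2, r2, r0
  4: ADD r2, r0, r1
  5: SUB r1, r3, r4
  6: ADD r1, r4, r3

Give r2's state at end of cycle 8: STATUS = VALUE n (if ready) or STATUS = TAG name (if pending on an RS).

c1: issue MUL r0<-Mul1 | r0:Mul1,r1:4,r2:6,r3:6,r4:9
c2: issue SUB r2<-Add1 | r0:Mul1,r1:4,r2:Add1,r3:6,r4:9
c3: issue ADD r3<-Add2 | r0:Mul1,r1:4,r2:Add1,r3:Add2,r4:9
c4: issue MUL r2<-Mul2 | r0:Mul1,r1:4,r2:Mul2,r3:Add2,r4:9
c5: CDB Add1=0; issue ADD r2<-Add1 | r0:Mul1,r1:4,r2:Add1,r3:Add2,r4:9
c6: CDB Mul1=36; stall | r0:36,r1:4,r2:Add1,r3:Add2,r4:9
c7: stall | r0:36,r1:4,r2:Add1,r3:Add2,r4:9
c8: stall | r0:36,r1:4,r2:Add1,r3:Add2,r4:9

STATUS = TAG Add1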